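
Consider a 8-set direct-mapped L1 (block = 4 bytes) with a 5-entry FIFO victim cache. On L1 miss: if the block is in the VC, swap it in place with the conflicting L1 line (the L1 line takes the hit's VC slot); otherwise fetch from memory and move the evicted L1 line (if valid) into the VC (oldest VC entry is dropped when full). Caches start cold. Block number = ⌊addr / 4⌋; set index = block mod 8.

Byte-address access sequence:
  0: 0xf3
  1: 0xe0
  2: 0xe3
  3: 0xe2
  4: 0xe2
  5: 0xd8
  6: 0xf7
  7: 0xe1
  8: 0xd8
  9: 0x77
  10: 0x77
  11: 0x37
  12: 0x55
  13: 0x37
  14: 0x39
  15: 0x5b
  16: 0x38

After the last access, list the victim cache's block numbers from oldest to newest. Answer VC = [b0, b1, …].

VC = [61, 29, 21, 54, 22]

#0 0xf3→b60/s4 MISS; vc=[]
#1 0xe0→b56/s0 MISS; vc=[]
#2 0xe3→b56/s0 L1-HIT; vc=[]
#3 0xe2→b56/s0 L1-HIT; vc=[]
#4 0xe2→b56/s0 L1-HIT; vc=[]
#5 0xd8→b54/s6 MISS; vc=[]
#6 0xf7→b61/s5 MISS; vc=[]
#7 0xe1→b56/s0 L1-HIT; vc=[]
#8 0xd8→b54/s6 L1-HIT; vc=[]
#9 0x77→b29/s5 MISS; vc=[61]
#10 0x77→b29/s5 L1-HIT; vc=[61]
#11 0x37→b13/s5 MISS; vc=[61,29]
#12 0x55→b21/s5 MISS; vc=[61,29,13]
#13 0x37→b13/s5 VC-HIT; vc=[61,29,21]
#14 0x39→b14/s6 MISS; vc=[61,29,21,54]
#15 0x5b→b22/s6 MISS; vc=[61,29,21,54,14]
#16 0x38→b14/s6 VC-HIT; vc=[61,29,21,54,22]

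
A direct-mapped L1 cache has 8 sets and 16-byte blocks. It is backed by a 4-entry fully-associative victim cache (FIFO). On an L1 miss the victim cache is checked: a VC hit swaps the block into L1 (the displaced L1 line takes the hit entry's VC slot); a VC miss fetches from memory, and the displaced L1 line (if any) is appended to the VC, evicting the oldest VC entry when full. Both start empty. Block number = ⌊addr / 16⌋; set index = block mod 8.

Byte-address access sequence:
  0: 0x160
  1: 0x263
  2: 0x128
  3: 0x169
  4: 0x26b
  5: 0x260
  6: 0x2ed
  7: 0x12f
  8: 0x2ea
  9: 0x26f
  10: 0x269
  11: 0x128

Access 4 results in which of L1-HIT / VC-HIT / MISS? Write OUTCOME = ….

OUTCOME = VC-HIT

#0 0x160→b22/s6 MISS; vc=[]
#1 0x263→b38/s6 MISS; vc=[22]
#2 0x128→b18/s2 MISS; vc=[22]
#3 0x169→b22/s6 VC-HIT; vc=[38]
#4 0x26b→b38/s6 VC-HIT; vc=[22]
#5 0x260→b38/s6 L1-HIT; vc=[22]
#6 0x2ed→b46/s6 MISS; vc=[22,38]
#7 0x12f→b18/s2 L1-HIT; vc=[22,38]
#8 0x2ea→b46/s6 L1-HIT; vc=[22,38]
#9 0x26f→b38/s6 VC-HIT; vc=[22,46]
#10 0x269→b38/s6 L1-HIT; vc=[22,46]
#11 0x128→b18/s2 L1-HIT; vc=[22,46]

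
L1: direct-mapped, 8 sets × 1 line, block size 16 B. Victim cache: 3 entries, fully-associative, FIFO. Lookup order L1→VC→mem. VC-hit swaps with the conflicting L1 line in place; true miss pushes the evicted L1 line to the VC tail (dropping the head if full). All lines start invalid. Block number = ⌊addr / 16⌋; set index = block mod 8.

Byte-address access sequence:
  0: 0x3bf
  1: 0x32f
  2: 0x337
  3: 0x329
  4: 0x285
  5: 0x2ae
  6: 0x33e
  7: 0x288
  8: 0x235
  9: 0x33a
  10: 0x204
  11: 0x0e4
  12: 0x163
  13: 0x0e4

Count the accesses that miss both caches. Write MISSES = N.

  [0] addr=0x3bf blk=59 s=3: MISS | VC []
  [1] addr=0x32f blk=50 s=2: MISS | VC []
  [2] addr=0x337 blk=51 s=3: MISS | VC [59]
  [3] addr=0x329 blk=50 s=2: L1-HIT | VC [59]
  [4] addr=0x285 blk=40 s=0: MISS | VC [59]
  [5] addr=0x2ae blk=42 s=2: MISS | VC [59, 50]
  [6] addr=0x33e blk=51 s=3: L1-HIT | VC [59, 50]
  [7] addr=0x288 blk=40 s=0: L1-HIT | VC [59, 50]
  [8] addr=0x235 blk=35 s=3: MISS | VC [59, 50, 51]
  [9] addr=0x33a blk=51 s=3: VC-HIT | VC [59, 50, 35]
  [10] addr=0x204 blk=32 s=0: MISS | VC [50, 35, 40]
  [11] addr=0xe4 blk=14 s=6: MISS | VC [50, 35, 40]
  [12] addr=0x163 blk=22 s=6: MISS | VC [35, 40, 14]
  [13] addr=0xe4 blk=14 s=6: VC-HIT | VC [35, 40, 22]

MISSES = 9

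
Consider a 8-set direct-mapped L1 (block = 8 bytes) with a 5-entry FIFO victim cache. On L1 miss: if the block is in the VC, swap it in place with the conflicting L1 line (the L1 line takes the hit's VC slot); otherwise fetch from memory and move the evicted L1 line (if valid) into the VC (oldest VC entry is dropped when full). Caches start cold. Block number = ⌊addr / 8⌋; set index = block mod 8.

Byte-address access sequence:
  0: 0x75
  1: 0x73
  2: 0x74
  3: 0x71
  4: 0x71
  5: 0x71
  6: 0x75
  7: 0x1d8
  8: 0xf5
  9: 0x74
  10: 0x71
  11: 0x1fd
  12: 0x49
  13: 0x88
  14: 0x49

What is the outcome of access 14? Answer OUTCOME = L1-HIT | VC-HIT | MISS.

OUTCOME = VC-HIT

#0 0x75→b14/s6 MISS; vc=[]
#1 0x73→b14/s6 L1-HIT; vc=[]
#2 0x74→b14/s6 L1-HIT; vc=[]
#3 0x71→b14/s6 L1-HIT; vc=[]
#4 0x71→b14/s6 L1-HIT; vc=[]
#5 0x71→b14/s6 L1-HIT; vc=[]
#6 0x75→b14/s6 L1-HIT; vc=[]
#7 0x1d8→b59/s3 MISS; vc=[]
#8 0xf5→b30/s6 MISS; vc=[14]
#9 0x74→b14/s6 VC-HIT; vc=[30]
#10 0x71→b14/s6 L1-HIT; vc=[30]
#11 0x1fd→b63/s7 MISS; vc=[30]
#12 0x49→b9/s1 MISS; vc=[30]
#13 0x88→b17/s1 MISS; vc=[30,9]
#14 0x49→b9/s1 VC-HIT; vc=[30,17]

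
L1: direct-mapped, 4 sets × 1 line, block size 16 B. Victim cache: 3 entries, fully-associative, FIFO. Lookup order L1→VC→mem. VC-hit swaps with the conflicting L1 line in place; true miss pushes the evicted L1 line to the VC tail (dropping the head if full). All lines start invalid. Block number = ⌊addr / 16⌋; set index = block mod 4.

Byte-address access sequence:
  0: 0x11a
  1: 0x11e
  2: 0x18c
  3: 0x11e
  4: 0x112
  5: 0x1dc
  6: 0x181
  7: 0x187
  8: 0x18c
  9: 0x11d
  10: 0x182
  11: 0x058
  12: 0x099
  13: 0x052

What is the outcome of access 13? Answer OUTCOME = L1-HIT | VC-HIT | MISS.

OUTCOME = VC-HIT

#0 0x11a→b17/s1 MISS; vc=[]
#1 0x11e→b17/s1 L1-HIT; vc=[]
#2 0x18c→b24/s0 MISS; vc=[]
#3 0x11e→b17/s1 L1-HIT; vc=[]
#4 0x112→b17/s1 L1-HIT; vc=[]
#5 0x1dc→b29/s1 MISS; vc=[17]
#6 0x181→b24/s0 L1-HIT; vc=[17]
#7 0x187→b24/s0 L1-HIT; vc=[17]
#8 0x18c→b24/s0 L1-HIT; vc=[17]
#9 0x11d→b17/s1 VC-HIT; vc=[29]
#10 0x182→b24/s0 L1-HIT; vc=[29]
#11 0x58→b5/s1 MISS; vc=[29,17]
#12 0x99→b9/s1 MISS; vc=[29,17,5]
#13 0x52→b5/s1 VC-HIT; vc=[29,17,9]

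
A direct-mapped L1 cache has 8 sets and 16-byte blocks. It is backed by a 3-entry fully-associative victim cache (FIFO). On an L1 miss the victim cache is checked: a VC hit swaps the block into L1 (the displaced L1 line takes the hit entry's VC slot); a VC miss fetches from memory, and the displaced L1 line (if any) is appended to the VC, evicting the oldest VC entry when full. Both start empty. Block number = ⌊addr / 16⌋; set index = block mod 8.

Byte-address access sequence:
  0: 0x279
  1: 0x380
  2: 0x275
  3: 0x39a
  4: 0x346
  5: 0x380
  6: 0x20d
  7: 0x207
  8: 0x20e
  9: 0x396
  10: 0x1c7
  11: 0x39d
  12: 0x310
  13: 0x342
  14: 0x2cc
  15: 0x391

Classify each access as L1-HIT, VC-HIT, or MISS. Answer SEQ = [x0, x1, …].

SEQ = [MISS, MISS, L1-HIT, MISS, MISS, L1-HIT, MISS, L1-HIT, L1-HIT, L1-HIT, MISS, L1-HIT, MISS, VC-HIT, MISS, VC-HIT]

  [0] addr=0x279 blk=39 s=7: MISS | VC []
  [1] addr=0x380 blk=56 s=0: MISS | VC []
  [2] addr=0x275 blk=39 s=7: L1-HIT | VC []
  [3] addr=0x39a blk=57 s=1: MISS | VC []
  [4] addr=0x346 blk=52 s=4: MISS | VC []
  [5] addr=0x380 blk=56 s=0: L1-HIT | VC []
  [6] addr=0x20d blk=32 s=0: MISS | VC [56]
  [7] addr=0x207 blk=32 s=0: L1-HIT | VC [56]
  [8] addr=0x20e blk=32 s=0: L1-HIT | VC [56]
  [9] addr=0x396 blk=57 s=1: L1-HIT | VC [56]
  [10] addr=0x1c7 blk=28 s=4: MISS | VC [56, 52]
  [11] addr=0x39d blk=57 s=1: L1-HIT | VC [56, 52]
  [12] addr=0x310 blk=49 s=1: MISS | VC [56, 52, 57]
  [13] addr=0x342 blk=52 s=4: VC-HIT | VC [56, 28, 57]
  [14] addr=0x2cc blk=44 s=4: MISS | VC [28, 57, 52]
  [15] addr=0x391 blk=57 s=1: VC-HIT | VC [28, 49, 52]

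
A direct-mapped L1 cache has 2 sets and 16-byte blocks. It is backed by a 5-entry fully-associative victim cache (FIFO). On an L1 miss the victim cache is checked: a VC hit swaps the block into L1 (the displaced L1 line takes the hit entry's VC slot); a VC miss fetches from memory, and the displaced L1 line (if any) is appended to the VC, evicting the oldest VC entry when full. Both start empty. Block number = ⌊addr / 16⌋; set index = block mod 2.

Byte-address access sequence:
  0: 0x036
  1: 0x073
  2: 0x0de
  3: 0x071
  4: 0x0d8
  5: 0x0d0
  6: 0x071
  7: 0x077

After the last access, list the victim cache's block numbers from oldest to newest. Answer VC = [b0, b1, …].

VC = [3, 13]

0: 0x36 (blk 3, set 1) → MISS  vc=[]
1: 0x73 (blk 7, set 1) → MISS  vc=[3]
2: 0xde (blk 13, set 1) → MISS  vc=[3, 7]
3: 0x71 (blk 7, set 1) → VC-HIT  vc=[3, 13]
4: 0xd8 (blk 13, set 1) → VC-HIT  vc=[3, 7]
5: 0xd0 (blk 13, set 1) → L1-HIT  vc=[3, 7]
6: 0x71 (blk 7, set 1) → VC-HIT  vc=[3, 13]
7: 0x77 (blk 7, set 1) → L1-HIT  vc=[3, 13]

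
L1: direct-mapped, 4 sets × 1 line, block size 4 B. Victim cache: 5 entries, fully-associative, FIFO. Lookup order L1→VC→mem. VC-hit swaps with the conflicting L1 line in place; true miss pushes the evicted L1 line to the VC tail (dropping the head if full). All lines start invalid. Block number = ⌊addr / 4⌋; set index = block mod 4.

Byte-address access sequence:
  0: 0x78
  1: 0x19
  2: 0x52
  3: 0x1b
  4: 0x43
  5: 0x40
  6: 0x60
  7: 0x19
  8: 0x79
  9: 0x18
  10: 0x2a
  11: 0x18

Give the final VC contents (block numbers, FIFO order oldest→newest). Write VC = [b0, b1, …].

VC = [30, 20, 16, 10]

0: 0x78 (blk 30, set 2) → MISS  vc=[]
1: 0x19 (blk 6, set 2) → MISS  vc=[30]
2: 0x52 (blk 20, set 0) → MISS  vc=[30]
3: 0x1b (blk 6, set 2) → L1-HIT  vc=[30]
4: 0x43 (blk 16, set 0) → MISS  vc=[30, 20]
5: 0x40 (blk 16, set 0) → L1-HIT  vc=[30, 20]
6: 0x60 (blk 24, set 0) → MISS  vc=[30, 20, 16]
7: 0x19 (blk 6, set 2) → L1-HIT  vc=[30, 20, 16]
8: 0x79 (blk 30, set 2) → VC-HIT  vc=[6, 20, 16]
9: 0x18 (blk 6, set 2) → VC-HIT  vc=[30, 20, 16]
10: 0x2a (blk 10, set 2) → MISS  vc=[30, 20, 16, 6]
11: 0x18 (blk 6, set 2) → VC-HIT  vc=[30, 20, 16, 10]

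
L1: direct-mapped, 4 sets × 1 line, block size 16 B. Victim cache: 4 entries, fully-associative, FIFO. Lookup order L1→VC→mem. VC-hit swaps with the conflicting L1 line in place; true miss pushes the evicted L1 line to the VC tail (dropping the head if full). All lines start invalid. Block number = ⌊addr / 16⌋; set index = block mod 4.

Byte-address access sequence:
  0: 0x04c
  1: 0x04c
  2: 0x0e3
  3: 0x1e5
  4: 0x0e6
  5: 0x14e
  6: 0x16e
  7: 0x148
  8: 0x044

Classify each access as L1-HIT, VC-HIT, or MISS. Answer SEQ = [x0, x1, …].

SEQ = [MISS, L1-HIT, MISS, MISS, VC-HIT, MISS, MISS, L1-HIT, VC-HIT]

0: 0x4c (blk 4, set 0) → MISS  vc=[]
1: 0x4c (blk 4, set 0) → L1-HIT  vc=[]
2: 0xe3 (blk 14, set 2) → MISS  vc=[]
3: 0x1e5 (blk 30, set 2) → MISS  vc=[14]
4: 0xe6 (blk 14, set 2) → VC-HIT  vc=[30]
5: 0x14e (blk 20, set 0) → MISS  vc=[30, 4]
6: 0x16e (blk 22, set 2) → MISS  vc=[30, 4, 14]
7: 0x148 (blk 20, set 0) → L1-HIT  vc=[30, 4, 14]
8: 0x44 (blk 4, set 0) → VC-HIT  vc=[30, 20, 14]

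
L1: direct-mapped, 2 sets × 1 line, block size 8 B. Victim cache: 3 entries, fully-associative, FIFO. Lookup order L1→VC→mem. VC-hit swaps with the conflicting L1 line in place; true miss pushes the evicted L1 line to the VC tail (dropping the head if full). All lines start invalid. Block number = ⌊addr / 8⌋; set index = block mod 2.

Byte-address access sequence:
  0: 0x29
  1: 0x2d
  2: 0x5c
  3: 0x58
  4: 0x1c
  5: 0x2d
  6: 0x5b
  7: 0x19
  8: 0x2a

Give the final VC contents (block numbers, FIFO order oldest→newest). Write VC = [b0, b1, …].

#0 0x29→b5/s1 MISS; vc=[]
#1 0x2d→b5/s1 L1-HIT; vc=[]
#2 0x5c→b11/s1 MISS; vc=[5]
#3 0x58→b11/s1 L1-HIT; vc=[5]
#4 0x1c→b3/s1 MISS; vc=[5,11]
#5 0x2d→b5/s1 VC-HIT; vc=[3,11]
#6 0x5b→b11/s1 VC-HIT; vc=[3,5]
#7 0x19→b3/s1 VC-HIT; vc=[11,5]
#8 0x2a→b5/s1 VC-HIT; vc=[11,3]

VC = [11, 3]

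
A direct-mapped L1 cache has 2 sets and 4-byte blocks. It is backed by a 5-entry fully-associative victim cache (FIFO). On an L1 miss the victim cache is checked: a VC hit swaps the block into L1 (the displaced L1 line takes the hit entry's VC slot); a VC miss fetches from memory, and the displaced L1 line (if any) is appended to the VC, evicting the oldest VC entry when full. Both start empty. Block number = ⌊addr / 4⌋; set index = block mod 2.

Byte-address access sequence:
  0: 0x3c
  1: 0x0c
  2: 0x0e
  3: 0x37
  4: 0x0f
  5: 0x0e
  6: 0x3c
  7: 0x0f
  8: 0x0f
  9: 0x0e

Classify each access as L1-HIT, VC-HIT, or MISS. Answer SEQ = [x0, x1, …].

  [0] addr=0x3c blk=15 s=1: MISS | VC []
  [1] addr=0xc blk=3 s=1: MISS | VC [15]
  [2] addr=0xe blk=3 s=1: L1-HIT | VC [15]
  [3] addr=0x37 blk=13 s=1: MISS | VC [15, 3]
  [4] addr=0xf blk=3 s=1: VC-HIT | VC [15, 13]
  [5] addr=0xe blk=3 s=1: L1-HIT | VC [15, 13]
  [6] addr=0x3c blk=15 s=1: VC-HIT | VC [3, 13]
  [7] addr=0xf blk=3 s=1: VC-HIT | VC [15, 13]
  [8] addr=0xf blk=3 s=1: L1-HIT | VC [15, 13]
  [9] addr=0xe blk=3 s=1: L1-HIT | VC [15, 13]

SEQ = [MISS, MISS, L1-HIT, MISS, VC-HIT, L1-HIT, VC-HIT, VC-HIT, L1-HIT, L1-HIT]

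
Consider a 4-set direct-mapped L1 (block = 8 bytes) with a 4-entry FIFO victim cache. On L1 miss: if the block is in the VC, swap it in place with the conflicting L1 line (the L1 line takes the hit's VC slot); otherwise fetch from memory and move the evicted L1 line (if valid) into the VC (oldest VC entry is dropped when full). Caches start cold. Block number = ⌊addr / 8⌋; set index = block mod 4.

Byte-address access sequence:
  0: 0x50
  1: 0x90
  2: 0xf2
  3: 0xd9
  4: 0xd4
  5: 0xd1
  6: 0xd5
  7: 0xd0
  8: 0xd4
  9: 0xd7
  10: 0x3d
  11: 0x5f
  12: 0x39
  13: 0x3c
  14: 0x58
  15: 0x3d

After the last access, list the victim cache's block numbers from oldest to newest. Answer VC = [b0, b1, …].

#0 0x50→b10/s2 MISS; vc=[]
#1 0x90→b18/s2 MISS; vc=[10]
#2 0xf2→b30/s2 MISS; vc=[10,18]
#3 0xd9→b27/s3 MISS; vc=[10,18]
#4 0xd4→b26/s2 MISS; vc=[10,18,30]
#5 0xd1→b26/s2 L1-HIT; vc=[10,18,30]
#6 0xd5→b26/s2 L1-HIT; vc=[10,18,30]
#7 0xd0→b26/s2 L1-HIT; vc=[10,18,30]
#8 0xd4→b26/s2 L1-HIT; vc=[10,18,30]
#9 0xd7→b26/s2 L1-HIT; vc=[10,18,30]
#10 0x3d→b7/s3 MISS; vc=[10,18,30,27]
#11 0x5f→b11/s3 MISS; vc=[18,30,27,7]
#12 0x39→b7/s3 VC-HIT; vc=[18,30,27,11]
#13 0x3c→b7/s3 L1-HIT; vc=[18,30,27,11]
#14 0x58→b11/s3 VC-HIT; vc=[18,30,27,7]
#15 0x3d→b7/s3 VC-HIT; vc=[18,30,27,11]

VC = [18, 30, 27, 11]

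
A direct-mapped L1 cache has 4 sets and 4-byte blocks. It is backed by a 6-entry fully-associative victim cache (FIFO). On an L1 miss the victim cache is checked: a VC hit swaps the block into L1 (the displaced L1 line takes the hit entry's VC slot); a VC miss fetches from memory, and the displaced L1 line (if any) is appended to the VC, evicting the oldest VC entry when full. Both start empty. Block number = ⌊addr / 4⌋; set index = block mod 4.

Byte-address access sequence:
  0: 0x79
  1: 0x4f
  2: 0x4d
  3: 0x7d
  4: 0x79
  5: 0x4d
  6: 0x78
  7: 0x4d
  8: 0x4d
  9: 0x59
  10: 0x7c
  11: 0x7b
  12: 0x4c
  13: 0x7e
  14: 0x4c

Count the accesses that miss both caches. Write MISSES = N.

0: 0x79 (blk 30, set 2) → MISS  vc=[]
1: 0x4f (blk 19, set 3) → MISS  vc=[]
2: 0x4d (blk 19, set 3) → L1-HIT  vc=[]
3: 0x7d (blk 31, set 3) → MISS  vc=[19]
4: 0x79 (blk 30, set 2) → L1-HIT  vc=[19]
5: 0x4d (blk 19, set 3) → VC-HIT  vc=[31]
6: 0x78 (blk 30, set 2) → L1-HIT  vc=[31]
7: 0x4d (blk 19, set 3) → L1-HIT  vc=[31]
8: 0x4d (blk 19, set 3) → L1-HIT  vc=[31]
9: 0x59 (blk 22, set 2) → MISS  vc=[31, 30]
10: 0x7c (blk 31, set 3) → VC-HIT  vc=[19, 30]
11: 0x7b (blk 30, set 2) → VC-HIT  vc=[19, 22]
12: 0x4c (blk 19, set 3) → VC-HIT  vc=[31, 22]
13: 0x7e (blk 31, set 3) → VC-HIT  vc=[19, 22]
14: 0x4c (blk 19, set 3) → VC-HIT  vc=[31, 22]

MISSES = 4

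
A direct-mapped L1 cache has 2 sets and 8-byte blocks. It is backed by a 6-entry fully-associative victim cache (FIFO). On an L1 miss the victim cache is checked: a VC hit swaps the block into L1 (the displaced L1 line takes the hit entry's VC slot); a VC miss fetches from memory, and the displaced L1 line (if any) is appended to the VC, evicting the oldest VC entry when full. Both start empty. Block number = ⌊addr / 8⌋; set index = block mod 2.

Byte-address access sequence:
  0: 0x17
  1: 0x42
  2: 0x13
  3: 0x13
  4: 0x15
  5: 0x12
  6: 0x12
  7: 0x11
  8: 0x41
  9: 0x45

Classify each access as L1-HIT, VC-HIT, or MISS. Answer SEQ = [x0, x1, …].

#0 0x17→b2/s0 MISS; vc=[]
#1 0x42→b8/s0 MISS; vc=[2]
#2 0x13→b2/s0 VC-HIT; vc=[8]
#3 0x13→b2/s0 L1-HIT; vc=[8]
#4 0x15→b2/s0 L1-HIT; vc=[8]
#5 0x12→b2/s0 L1-HIT; vc=[8]
#6 0x12→b2/s0 L1-HIT; vc=[8]
#7 0x11→b2/s0 L1-HIT; vc=[8]
#8 0x41→b8/s0 VC-HIT; vc=[2]
#9 0x45→b8/s0 L1-HIT; vc=[2]

SEQ = [MISS, MISS, VC-HIT, L1-HIT, L1-HIT, L1-HIT, L1-HIT, L1-HIT, VC-HIT, L1-HIT]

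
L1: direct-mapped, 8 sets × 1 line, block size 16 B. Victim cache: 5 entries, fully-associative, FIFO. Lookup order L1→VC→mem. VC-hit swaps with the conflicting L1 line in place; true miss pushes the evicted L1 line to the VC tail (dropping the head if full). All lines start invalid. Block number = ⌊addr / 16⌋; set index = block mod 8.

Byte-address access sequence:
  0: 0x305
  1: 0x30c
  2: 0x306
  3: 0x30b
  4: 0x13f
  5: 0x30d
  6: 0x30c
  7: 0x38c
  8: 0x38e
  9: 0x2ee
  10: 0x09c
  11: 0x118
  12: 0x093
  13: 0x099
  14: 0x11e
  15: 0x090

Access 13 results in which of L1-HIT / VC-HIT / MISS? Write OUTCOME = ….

OUTCOME = L1-HIT

  [0] addr=0x305 blk=48 s=0: MISS | VC []
  [1] addr=0x30c blk=48 s=0: L1-HIT | VC []
  [2] addr=0x306 blk=48 s=0: L1-HIT | VC []
  [3] addr=0x30b blk=48 s=0: L1-HIT | VC []
  [4] addr=0x13f blk=19 s=3: MISS | VC []
  [5] addr=0x30d blk=48 s=0: L1-HIT | VC []
  [6] addr=0x30c blk=48 s=0: L1-HIT | VC []
  [7] addr=0x38c blk=56 s=0: MISS | VC [48]
  [8] addr=0x38e blk=56 s=0: L1-HIT | VC [48]
  [9] addr=0x2ee blk=46 s=6: MISS | VC [48]
  [10] addr=0x9c blk=9 s=1: MISS | VC [48]
  [11] addr=0x118 blk=17 s=1: MISS | VC [48, 9]
  [12] addr=0x93 blk=9 s=1: VC-HIT | VC [48, 17]
  [13] addr=0x99 blk=9 s=1: L1-HIT | VC [48, 17]
  [14] addr=0x11e blk=17 s=1: VC-HIT | VC [48, 9]
  [15] addr=0x90 blk=9 s=1: VC-HIT | VC [48, 17]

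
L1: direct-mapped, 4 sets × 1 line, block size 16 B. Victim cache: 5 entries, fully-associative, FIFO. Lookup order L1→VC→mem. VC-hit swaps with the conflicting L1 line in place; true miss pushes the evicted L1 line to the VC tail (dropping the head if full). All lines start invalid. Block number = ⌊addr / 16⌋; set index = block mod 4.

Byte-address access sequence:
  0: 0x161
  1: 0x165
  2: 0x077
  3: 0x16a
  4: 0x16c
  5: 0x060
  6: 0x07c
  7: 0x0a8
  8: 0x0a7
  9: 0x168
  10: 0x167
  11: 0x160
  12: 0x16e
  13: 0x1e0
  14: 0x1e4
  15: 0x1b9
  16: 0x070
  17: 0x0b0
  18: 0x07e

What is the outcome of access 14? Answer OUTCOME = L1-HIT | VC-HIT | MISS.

OUTCOME = L1-HIT

#0 0x161→b22/s2 MISS; vc=[]
#1 0x165→b22/s2 L1-HIT; vc=[]
#2 0x77→b7/s3 MISS; vc=[]
#3 0x16a→b22/s2 L1-HIT; vc=[]
#4 0x16c→b22/s2 L1-HIT; vc=[]
#5 0x60→b6/s2 MISS; vc=[22]
#6 0x7c→b7/s3 L1-HIT; vc=[22]
#7 0xa8→b10/s2 MISS; vc=[22,6]
#8 0xa7→b10/s2 L1-HIT; vc=[22,6]
#9 0x168→b22/s2 VC-HIT; vc=[10,6]
#10 0x167→b22/s2 L1-HIT; vc=[10,6]
#11 0x160→b22/s2 L1-HIT; vc=[10,6]
#12 0x16e→b22/s2 L1-HIT; vc=[10,6]
#13 0x1e0→b30/s2 MISS; vc=[10,6,22]
#14 0x1e4→b30/s2 L1-HIT; vc=[10,6,22]
#15 0x1b9→b27/s3 MISS; vc=[10,6,22,7]
#16 0x70→b7/s3 VC-HIT; vc=[10,6,22,27]
#17 0xb0→b11/s3 MISS; vc=[10,6,22,27,7]
#18 0x7e→b7/s3 VC-HIT; vc=[10,6,22,27,11]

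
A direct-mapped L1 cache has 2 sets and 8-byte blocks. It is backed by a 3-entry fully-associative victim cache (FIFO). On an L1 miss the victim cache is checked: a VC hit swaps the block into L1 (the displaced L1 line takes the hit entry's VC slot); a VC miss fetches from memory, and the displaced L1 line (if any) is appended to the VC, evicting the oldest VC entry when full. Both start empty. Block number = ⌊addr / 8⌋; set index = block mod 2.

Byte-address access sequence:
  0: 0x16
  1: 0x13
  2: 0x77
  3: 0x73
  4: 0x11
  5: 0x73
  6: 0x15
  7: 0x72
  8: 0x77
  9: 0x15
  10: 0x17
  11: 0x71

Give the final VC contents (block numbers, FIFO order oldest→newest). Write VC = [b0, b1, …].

VC = [2]

  [0] addr=0x16 blk=2 s=0: MISS | VC []
  [1] addr=0x13 blk=2 s=0: L1-HIT | VC []
  [2] addr=0x77 blk=14 s=0: MISS | VC [2]
  [3] addr=0x73 blk=14 s=0: L1-HIT | VC [2]
  [4] addr=0x11 blk=2 s=0: VC-HIT | VC [14]
  [5] addr=0x73 blk=14 s=0: VC-HIT | VC [2]
  [6] addr=0x15 blk=2 s=0: VC-HIT | VC [14]
  [7] addr=0x72 blk=14 s=0: VC-HIT | VC [2]
  [8] addr=0x77 blk=14 s=0: L1-HIT | VC [2]
  [9] addr=0x15 blk=2 s=0: VC-HIT | VC [14]
  [10] addr=0x17 blk=2 s=0: L1-HIT | VC [14]
  [11] addr=0x71 blk=14 s=0: VC-HIT | VC [2]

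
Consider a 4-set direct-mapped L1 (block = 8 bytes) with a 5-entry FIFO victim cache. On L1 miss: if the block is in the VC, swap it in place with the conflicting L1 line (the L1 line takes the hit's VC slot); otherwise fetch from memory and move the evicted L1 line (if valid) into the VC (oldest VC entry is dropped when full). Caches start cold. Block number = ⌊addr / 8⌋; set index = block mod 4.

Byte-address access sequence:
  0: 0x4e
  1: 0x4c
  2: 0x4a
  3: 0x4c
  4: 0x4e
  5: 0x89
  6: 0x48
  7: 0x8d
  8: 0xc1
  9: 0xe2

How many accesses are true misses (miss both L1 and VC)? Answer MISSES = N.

MISSES = 4

  [0] addr=0x4e blk=9 s=1: MISS | VC []
  [1] addr=0x4c blk=9 s=1: L1-HIT | VC []
  [2] addr=0x4a blk=9 s=1: L1-HIT | VC []
  [3] addr=0x4c blk=9 s=1: L1-HIT | VC []
  [4] addr=0x4e blk=9 s=1: L1-HIT | VC []
  [5] addr=0x89 blk=17 s=1: MISS | VC [9]
  [6] addr=0x48 blk=9 s=1: VC-HIT | VC [17]
  [7] addr=0x8d blk=17 s=1: VC-HIT | VC [9]
  [8] addr=0xc1 blk=24 s=0: MISS | VC [9]
  [9] addr=0xe2 blk=28 s=0: MISS | VC [9, 24]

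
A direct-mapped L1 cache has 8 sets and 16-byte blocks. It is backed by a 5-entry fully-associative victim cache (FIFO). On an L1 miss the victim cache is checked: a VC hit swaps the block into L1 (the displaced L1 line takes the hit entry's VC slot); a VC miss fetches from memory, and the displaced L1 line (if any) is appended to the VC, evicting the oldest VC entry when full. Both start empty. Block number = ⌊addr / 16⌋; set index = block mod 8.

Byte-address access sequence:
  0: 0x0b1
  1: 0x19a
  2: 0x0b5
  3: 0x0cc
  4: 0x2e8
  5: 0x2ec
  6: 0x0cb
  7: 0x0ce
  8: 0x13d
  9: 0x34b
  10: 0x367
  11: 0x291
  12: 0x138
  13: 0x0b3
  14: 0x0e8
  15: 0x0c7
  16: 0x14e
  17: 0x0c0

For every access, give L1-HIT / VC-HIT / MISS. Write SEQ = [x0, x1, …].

SEQ = [MISS, MISS, L1-HIT, MISS, MISS, L1-HIT, L1-HIT, L1-HIT, MISS, MISS, MISS, MISS, L1-HIT, VC-HIT, MISS, VC-HIT, MISS, VC-HIT]

0: 0xb1 (blk 11, set 3) → MISS  vc=[]
1: 0x19a (blk 25, set 1) → MISS  vc=[]
2: 0xb5 (blk 11, set 3) → L1-HIT  vc=[]
3: 0xcc (blk 12, set 4) → MISS  vc=[]
4: 0x2e8 (blk 46, set 6) → MISS  vc=[]
5: 0x2ec (blk 46, set 6) → L1-HIT  vc=[]
6: 0xcb (blk 12, set 4) → L1-HIT  vc=[]
7: 0xce (blk 12, set 4) → L1-HIT  vc=[]
8: 0x13d (blk 19, set 3) → MISS  vc=[11]
9: 0x34b (blk 52, set 4) → MISS  vc=[11, 12]
10: 0x367 (blk 54, set 6) → MISS  vc=[11, 12, 46]
11: 0x291 (blk 41, set 1) → MISS  vc=[11, 12, 46, 25]
12: 0x138 (blk 19, set 3) → L1-HIT  vc=[11, 12, 46, 25]
13: 0xb3 (blk 11, set 3) → VC-HIT  vc=[19, 12, 46, 25]
14: 0xe8 (blk 14, set 6) → MISS  vc=[19, 12, 46, 25, 54]
15: 0xc7 (blk 12, set 4) → VC-HIT  vc=[19, 52, 46, 25, 54]
16: 0x14e (blk 20, set 4) → MISS  vc=[52, 46, 25, 54, 12]
17: 0xc0 (blk 12, set 4) → VC-HIT  vc=[52, 46, 25, 54, 20]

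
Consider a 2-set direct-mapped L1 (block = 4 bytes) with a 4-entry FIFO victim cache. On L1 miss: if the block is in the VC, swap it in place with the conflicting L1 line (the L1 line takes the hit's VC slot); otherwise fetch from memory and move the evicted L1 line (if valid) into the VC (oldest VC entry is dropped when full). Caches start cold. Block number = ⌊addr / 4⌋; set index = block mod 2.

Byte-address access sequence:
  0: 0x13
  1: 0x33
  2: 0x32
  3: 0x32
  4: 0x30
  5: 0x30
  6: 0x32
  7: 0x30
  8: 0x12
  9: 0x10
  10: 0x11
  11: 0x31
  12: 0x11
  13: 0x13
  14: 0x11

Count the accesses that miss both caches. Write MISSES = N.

MISSES = 2

#0 0x13→b4/s0 MISS; vc=[]
#1 0x33→b12/s0 MISS; vc=[4]
#2 0x32→b12/s0 L1-HIT; vc=[4]
#3 0x32→b12/s0 L1-HIT; vc=[4]
#4 0x30→b12/s0 L1-HIT; vc=[4]
#5 0x30→b12/s0 L1-HIT; vc=[4]
#6 0x32→b12/s0 L1-HIT; vc=[4]
#7 0x30→b12/s0 L1-HIT; vc=[4]
#8 0x12→b4/s0 VC-HIT; vc=[12]
#9 0x10→b4/s0 L1-HIT; vc=[12]
#10 0x11→b4/s0 L1-HIT; vc=[12]
#11 0x31→b12/s0 VC-HIT; vc=[4]
#12 0x11→b4/s0 VC-HIT; vc=[12]
#13 0x13→b4/s0 L1-HIT; vc=[12]
#14 0x11→b4/s0 L1-HIT; vc=[12]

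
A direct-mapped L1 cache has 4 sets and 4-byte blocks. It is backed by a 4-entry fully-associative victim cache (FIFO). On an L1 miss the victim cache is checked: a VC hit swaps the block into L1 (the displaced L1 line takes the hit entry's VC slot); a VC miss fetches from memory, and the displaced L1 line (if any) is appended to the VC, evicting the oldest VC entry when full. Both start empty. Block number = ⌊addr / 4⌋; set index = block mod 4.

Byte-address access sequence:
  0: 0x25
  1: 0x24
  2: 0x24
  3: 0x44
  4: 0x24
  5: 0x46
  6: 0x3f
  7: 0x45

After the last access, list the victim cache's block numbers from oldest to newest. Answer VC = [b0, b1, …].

VC = [9]

#0 0x25→b9/s1 MISS; vc=[]
#1 0x24→b9/s1 L1-HIT; vc=[]
#2 0x24→b9/s1 L1-HIT; vc=[]
#3 0x44→b17/s1 MISS; vc=[9]
#4 0x24→b9/s1 VC-HIT; vc=[17]
#5 0x46→b17/s1 VC-HIT; vc=[9]
#6 0x3f→b15/s3 MISS; vc=[9]
#7 0x45→b17/s1 L1-HIT; vc=[9]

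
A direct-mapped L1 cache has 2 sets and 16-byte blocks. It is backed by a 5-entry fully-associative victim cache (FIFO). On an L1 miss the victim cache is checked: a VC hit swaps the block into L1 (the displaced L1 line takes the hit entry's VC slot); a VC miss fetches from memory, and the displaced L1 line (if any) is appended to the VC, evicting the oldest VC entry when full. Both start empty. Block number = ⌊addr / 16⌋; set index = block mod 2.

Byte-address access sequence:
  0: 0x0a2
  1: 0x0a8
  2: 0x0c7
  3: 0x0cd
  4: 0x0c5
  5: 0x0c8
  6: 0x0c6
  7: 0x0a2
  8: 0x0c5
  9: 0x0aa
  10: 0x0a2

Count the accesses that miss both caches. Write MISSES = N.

#0 0xa2→b10/s0 MISS; vc=[]
#1 0xa8→b10/s0 L1-HIT; vc=[]
#2 0xc7→b12/s0 MISS; vc=[10]
#3 0xcd→b12/s0 L1-HIT; vc=[10]
#4 0xc5→b12/s0 L1-HIT; vc=[10]
#5 0xc8→b12/s0 L1-HIT; vc=[10]
#6 0xc6→b12/s0 L1-HIT; vc=[10]
#7 0xa2→b10/s0 VC-HIT; vc=[12]
#8 0xc5→b12/s0 VC-HIT; vc=[10]
#9 0xaa→b10/s0 VC-HIT; vc=[12]
#10 0xa2→b10/s0 L1-HIT; vc=[12]

MISSES = 2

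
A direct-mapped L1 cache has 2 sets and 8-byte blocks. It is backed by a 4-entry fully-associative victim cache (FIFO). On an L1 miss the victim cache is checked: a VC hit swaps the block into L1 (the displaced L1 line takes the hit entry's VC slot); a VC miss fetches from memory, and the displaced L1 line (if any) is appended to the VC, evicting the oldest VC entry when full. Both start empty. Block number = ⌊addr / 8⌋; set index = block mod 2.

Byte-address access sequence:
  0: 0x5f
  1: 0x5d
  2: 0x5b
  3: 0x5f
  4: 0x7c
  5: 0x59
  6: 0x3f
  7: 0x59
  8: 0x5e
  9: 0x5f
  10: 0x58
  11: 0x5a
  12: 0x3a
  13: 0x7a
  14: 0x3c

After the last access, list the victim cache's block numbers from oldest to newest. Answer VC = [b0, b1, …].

VC = [15, 11]

#0 0x5f→b11/s1 MISS; vc=[]
#1 0x5d→b11/s1 L1-HIT; vc=[]
#2 0x5b→b11/s1 L1-HIT; vc=[]
#3 0x5f→b11/s1 L1-HIT; vc=[]
#4 0x7c→b15/s1 MISS; vc=[11]
#5 0x59→b11/s1 VC-HIT; vc=[15]
#6 0x3f→b7/s1 MISS; vc=[15,11]
#7 0x59→b11/s1 VC-HIT; vc=[15,7]
#8 0x5e→b11/s1 L1-HIT; vc=[15,7]
#9 0x5f→b11/s1 L1-HIT; vc=[15,7]
#10 0x58→b11/s1 L1-HIT; vc=[15,7]
#11 0x5a→b11/s1 L1-HIT; vc=[15,7]
#12 0x3a→b7/s1 VC-HIT; vc=[15,11]
#13 0x7a→b15/s1 VC-HIT; vc=[7,11]
#14 0x3c→b7/s1 VC-HIT; vc=[15,11]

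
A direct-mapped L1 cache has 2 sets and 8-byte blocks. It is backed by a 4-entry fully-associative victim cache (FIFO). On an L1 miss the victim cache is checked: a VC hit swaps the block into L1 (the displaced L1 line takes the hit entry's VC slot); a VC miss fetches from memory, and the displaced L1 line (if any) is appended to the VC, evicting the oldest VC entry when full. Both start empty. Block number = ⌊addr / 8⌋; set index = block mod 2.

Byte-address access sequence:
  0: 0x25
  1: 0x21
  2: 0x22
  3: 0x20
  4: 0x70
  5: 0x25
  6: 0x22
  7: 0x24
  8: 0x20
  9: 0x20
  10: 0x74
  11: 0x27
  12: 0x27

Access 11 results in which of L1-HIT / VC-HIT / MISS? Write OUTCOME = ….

#0 0x25→b4/s0 MISS; vc=[]
#1 0x21→b4/s0 L1-HIT; vc=[]
#2 0x22→b4/s0 L1-HIT; vc=[]
#3 0x20→b4/s0 L1-HIT; vc=[]
#4 0x70→b14/s0 MISS; vc=[4]
#5 0x25→b4/s0 VC-HIT; vc=[14]
#6 0x22→b4/s0 L1-HIT; vc=[14]
#7 0x24→b4/s0 L1-HIT; vc=[14]
#8 0x20→b4/s0 L1-HIT; vc=[14]
#9 0x20→b4/s0 L1-HIT; vc=[14]
#10 0x74→b14/s0 VC-HIT; vc=[4]
#11 0x27→b4/s0 VC-HIT; vc=[14]
#12 0x27→b4/s0 L1-HIT; vc=[14]

OUTCOME = VC-HIT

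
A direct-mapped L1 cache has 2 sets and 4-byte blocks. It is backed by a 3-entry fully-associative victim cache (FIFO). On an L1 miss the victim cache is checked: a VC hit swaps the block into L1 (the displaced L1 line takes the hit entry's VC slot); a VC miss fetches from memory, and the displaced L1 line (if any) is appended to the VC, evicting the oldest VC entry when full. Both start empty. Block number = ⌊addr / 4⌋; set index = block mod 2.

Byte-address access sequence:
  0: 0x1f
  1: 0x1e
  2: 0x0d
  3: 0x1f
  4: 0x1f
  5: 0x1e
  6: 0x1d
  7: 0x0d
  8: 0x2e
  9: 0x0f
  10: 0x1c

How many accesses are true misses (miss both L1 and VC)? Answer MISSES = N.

MISSES = 3

0: 0x1f (blk 7, set 1) → MISS  vc=[]
1: 0x1e (blk 7, set 1) → L1-HIT  vc=[]
2: 0xd (blk 3, set 1) → MISS  vc=[7]
3: 0x1f (blk 7, set 1) → VC-HIT  vc=[3]
4: 0x1f (blk 7, set 1) → L1-HIT  vc=[3]
5: 0x1e (blk 7, set 1) → L1-HIT  vc=[3]
6: 0x1d (blk 7, set 1) → L1-HIT  vc=[3]
7: 0xd (blk 3, set 1) → VC-HIT  vc=[7]
8: 0x2e (blk 11, set 1) → MISS  vc=[7, 3]
9: 0xf (blk 3, set 1) → VC-HIT  vc=[7, 11]
10: 0x1c (blk 7, set 1) → VC-HIT  vc=[3, 11]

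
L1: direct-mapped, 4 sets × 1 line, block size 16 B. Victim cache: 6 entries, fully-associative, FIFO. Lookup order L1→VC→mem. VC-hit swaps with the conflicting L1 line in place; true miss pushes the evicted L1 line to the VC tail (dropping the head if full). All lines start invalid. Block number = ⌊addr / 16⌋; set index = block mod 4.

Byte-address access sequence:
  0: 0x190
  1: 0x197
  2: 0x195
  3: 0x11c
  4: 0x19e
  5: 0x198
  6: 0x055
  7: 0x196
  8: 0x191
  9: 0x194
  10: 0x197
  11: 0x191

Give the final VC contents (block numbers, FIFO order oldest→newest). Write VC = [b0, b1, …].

0: 0x190 (blk 25, set 1) → MISS  vc=[]
1: 0x197 (blk 25, set 1) → L1-HIT  vc=[]
2: 0x195 (blk 25, set 1) → L1-HIT  vc=[]
3: 0x11c (blk 17, set 1) → MISS  vc=[25]
4: 0x19e (blk 25, set 1) → VC-HIT  vc=[17]
5: 0x198 (blk 25, set 1) → L1-HIT  vc=[17]
6: 0x55 (blk 5, set 1) → MISS  vc=[17, 25]
7: 0x196 (blk 25, set 1) → VC-HIT  vc=[17, 5]
8: 0x191 (blk 25, set 1) → L1-HIT  vc=[17, 5]
9: 0x194 (blk 25, set 1) → L1-HIT  vc=[17, 5]
10: 0x197 (blk 25, set 1) → L1-HIT  vc=[17, 5]
11: 0x191 (blk 25, set 1) → L1-HIT  vc=[17, 5]

VC = [17, 5]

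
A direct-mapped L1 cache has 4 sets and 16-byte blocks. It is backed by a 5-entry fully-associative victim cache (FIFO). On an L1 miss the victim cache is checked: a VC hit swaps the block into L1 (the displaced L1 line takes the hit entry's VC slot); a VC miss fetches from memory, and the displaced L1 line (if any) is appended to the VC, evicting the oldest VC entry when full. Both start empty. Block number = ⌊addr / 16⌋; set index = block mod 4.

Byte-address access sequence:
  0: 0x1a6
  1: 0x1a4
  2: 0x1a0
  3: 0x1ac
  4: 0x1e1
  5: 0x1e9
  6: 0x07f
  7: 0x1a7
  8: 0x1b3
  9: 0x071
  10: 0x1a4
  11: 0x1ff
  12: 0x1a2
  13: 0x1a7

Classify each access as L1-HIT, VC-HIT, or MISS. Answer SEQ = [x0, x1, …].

0: 0x1a6 (blk 26, set 2) → MISS  vc=[]
1: 0x1a4 (blk 26, set 2) → L1-HIT  vc=[]
2: 0x1a0 (blk 26, set 2) → L1-HIT  vc=[]
3: 0x1ac (blk 26, set 2) → L1-HIT  vc=[]
4: 0x1e1 (blk 30, set 2) → MISS  vc=[26]
5: 0x1e9 (blk 30, set 2) → L1-HIT  vc=[26]
6: 0x7f (blk 7, set 3) → MISS  vc=[26]
7: 0x1a7 (blk 26, set 2) → VC-HIT  vc=[30]
8: 0x1b3 (blk 27, set 3) → MISS  vc=[30, 7]
9: 0x71 (blk 7, set 3) → VC-HIT  vc=[30, 27]
10: 0x1a4 (blk 26, set 2) → L1-HIT  vc=[30, 27]
11: 0x1ff (blk 31, set 3) → MISS  vc=[30, 27, 7]
12: 0x1a2 (blk 26, set 2) → L1-HIT  vc=[30, 27, 7]
13: 0x1a7 (blk 26, set 2) → L1-HIT  vc=[30, 27, 7]

SEQ = [MISS, L1-HIT, L1-HIT, L1-HIT, MISS, L1-HIT, MISS, VC-HIT, MISS, VC-HIT, L1-HIT, MISS, L1-HIT, L1-HIT]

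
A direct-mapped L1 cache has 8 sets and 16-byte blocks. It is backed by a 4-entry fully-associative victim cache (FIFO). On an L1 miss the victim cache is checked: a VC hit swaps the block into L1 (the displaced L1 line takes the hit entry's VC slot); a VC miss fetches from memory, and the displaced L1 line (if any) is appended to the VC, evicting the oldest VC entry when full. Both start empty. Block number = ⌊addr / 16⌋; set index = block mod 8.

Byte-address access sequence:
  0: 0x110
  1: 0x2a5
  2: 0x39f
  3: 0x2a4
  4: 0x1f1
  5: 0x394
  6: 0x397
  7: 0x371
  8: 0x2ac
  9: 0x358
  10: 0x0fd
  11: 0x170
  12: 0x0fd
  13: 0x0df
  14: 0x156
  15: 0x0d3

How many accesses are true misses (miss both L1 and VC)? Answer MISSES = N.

  [0] addr=0x110 blk=17 s=1: MISS | VC []
  [1] addr=0x2a5 blk=42 s=2: MISS | VC []
  [2] addr=0x39f blk=57 s=1: MISS | VC [17]
  [3] addr=0x2a4 blk=42 s=2: L1-HIT | VC [17]
  [4] addr=0x1f1 blk=31 s=7: MISS | VC [17]
  [5] addr=0x394 blk=57 s=1: L1-HIT | VC [17]
  [6] addr=0x397 blk=57 s=1: L1-HIT | VC [17]
  [7] addr=0x371 blk=55 s=7: MISS | VC [17, 31]
  [8] addr=0x2ac blk=42 s=2: L1-HIT | VC [17, 31]
  [9] addr=0x358 blk=53 s=5: MISS | VC [17, 31]
  [10] addr=0xfd blk=15 s=7: MISS | VC [17, 31, 55]
  [11] addr=0x170 blk=23 s=7: MISS | VC [17, 31, 55, 15]
  [12] addr=0xfd blk=15 s=7: VC-HIT | VC [17, 31, 55, 23]
  [13] addr=0xdf blk=13 s=5: MISS | VC [31, 55, 23, 53]
  [14] addr=0x156 blk=21 s=5: MISS | VC [55, 23, 53, 13]
  [15] addr=0xd3 blk=13 s=5: VC-HIT | VC [55, 23, 53, 21]

MISSES = 10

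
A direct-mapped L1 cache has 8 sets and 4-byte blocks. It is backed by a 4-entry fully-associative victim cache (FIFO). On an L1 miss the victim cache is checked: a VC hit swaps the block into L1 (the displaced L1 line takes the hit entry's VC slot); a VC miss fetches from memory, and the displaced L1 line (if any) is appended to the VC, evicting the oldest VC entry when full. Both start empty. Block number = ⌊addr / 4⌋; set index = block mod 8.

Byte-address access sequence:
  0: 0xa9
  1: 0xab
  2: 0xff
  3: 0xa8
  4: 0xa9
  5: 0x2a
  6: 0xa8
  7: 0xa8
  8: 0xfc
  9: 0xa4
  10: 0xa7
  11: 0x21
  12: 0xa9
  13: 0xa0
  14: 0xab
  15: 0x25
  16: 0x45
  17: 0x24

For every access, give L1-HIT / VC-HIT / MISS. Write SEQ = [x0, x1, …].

SEQ = [MISS, L1-HIT, MISS, L1-HIT, L1-HIT, MISS, VC-HIT, L1-HIT, L1-HIT, MISS, L1-HIT, MISS, L1-HIT, MISS, L1-HIT, MISS, MISS, VC-HIT]

0: 0xa9 (blk 42, set 2) → MISS  vc=[]
1: 0xab (blk 42, set 2) → L1-HIT  vc=[]
2: 0xff (blk 63, set 7) → MISS  vc=[]
3: 0xa8 (blk 42, set 2) → L1-HIT  vc=[]
4: 0xa9 (blk 42, set 2) → L1-HIT  vc=[]
5: 0x2a (blk 10, set 2) → MISS  vc=[42]
6: 0xa8 (blk 42, set 2) → VC-HIT  vc=[10]
7: 0xa8 (blk 42, set 2) → L1-HIT  vc=[10]
8: 0xfc (blk 63, set 7) → L1-HIT  vc=[10]
9: 0xa4 (blk 41, set 1) → MISS  vc=[10]
10: 0xa7 (blk 41, set 1) → L1-HIT  vc=[10]
11: 0x21 (blk 8, set 0) → MISS  vc=[10]
12: 0xa9 (blk 42, set 2) → L1-HIT  vc=[10]
13: 0xa0 (blk 40, set 0) → MISS  vc=[10, 8]
14: 0xab (blk 42, set 2) → L1-HIT  vc=[10, 8]
15: 0x25 (blk 9, set 1) → MISS  vc=[10, 8, 41]
16: 0x45 (blk 17, set 1) → MISS  vc=[10, 8, 41, 9]
17: 0x24 (blk 9, set 1) → VC-HIT  vc=[10, 8, 41, 17]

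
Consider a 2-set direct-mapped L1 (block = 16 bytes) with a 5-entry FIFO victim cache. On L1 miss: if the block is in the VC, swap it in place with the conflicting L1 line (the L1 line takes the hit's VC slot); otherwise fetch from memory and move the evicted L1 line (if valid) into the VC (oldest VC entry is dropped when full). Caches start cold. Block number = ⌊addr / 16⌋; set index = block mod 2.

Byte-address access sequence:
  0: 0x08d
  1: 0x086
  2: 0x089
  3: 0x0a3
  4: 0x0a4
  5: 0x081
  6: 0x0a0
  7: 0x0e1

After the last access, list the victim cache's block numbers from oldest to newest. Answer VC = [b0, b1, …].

VC = [8, 10]

  [0] addr=0x8d blk=8 s=0: MISS | VC []
  [1] addr=0x86 blk=8 s=0: L1-HIT | VC []
  [2] addr=0x89 blk=8 s=0: L1-HIT | VC []
  [3] addr=0xa3 blk=10 s=0: MISS | VC [8]
  [4] addr=0xa4 blk=10 s=0: L1-HIT | VC [8]
  [5] addr=0x81 blk=8 s=0: VC-HIT | VC [10]
  [6] addr=0xa0 blk=10 s=0: VC-HIT | VC [8]
  [7] addr=0xe1 blk=14 s=0: MISS | VC [8, 10]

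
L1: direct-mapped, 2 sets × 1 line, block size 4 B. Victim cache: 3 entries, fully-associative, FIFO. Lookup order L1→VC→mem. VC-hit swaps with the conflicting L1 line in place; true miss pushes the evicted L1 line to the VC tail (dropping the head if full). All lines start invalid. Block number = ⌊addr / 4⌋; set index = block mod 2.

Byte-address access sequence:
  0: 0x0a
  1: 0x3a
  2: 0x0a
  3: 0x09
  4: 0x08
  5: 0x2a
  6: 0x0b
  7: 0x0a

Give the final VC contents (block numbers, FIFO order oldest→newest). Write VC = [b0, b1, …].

#0 0xa→b2/s0 MISS; vc=[]
#1 0x3a→b14/s0 MISS; vc=[2]
#2 0xa→b2/s0 VC-HIT; vc=[14]
#3 0x9→b2/s0 L1-HIT; vc=[14]
#4 0x8→b2/s0 L1-HIT; vc=[14]
#5 0x2a→b10/s0 MISS; vc=[14,2]
#6 0xb→b2/s0 VC-HIT; vc=[14,10]
#7 0xa→b2/s0 L1-HIT; vc=[14,10]

VC = [14, 10]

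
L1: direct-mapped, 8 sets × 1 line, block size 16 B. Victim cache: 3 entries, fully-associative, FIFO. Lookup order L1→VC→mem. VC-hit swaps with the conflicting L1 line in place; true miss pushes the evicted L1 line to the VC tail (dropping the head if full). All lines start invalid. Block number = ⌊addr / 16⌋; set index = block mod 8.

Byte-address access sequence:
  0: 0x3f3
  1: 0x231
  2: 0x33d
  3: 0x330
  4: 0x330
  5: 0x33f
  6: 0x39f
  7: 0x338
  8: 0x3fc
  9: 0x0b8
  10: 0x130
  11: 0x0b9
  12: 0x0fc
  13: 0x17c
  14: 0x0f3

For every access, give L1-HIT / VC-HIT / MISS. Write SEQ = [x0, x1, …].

SEQ = [MISS, MISS, MISS, L1-HIT, L1-HIT, L1-HIT, MISS, L1-HIT, L1-HIT, MISS, MISS, VC-HIT, MISS, MISS, VC-HIT]

0: 0x3f3 (blk 63, set 7) → MISS  vc=[]
1: 0x231 (blk 35, set 3) → MISS  vc=[]
2: 0x33d (blk 51, set 3) → MISS  vc=[35]
3: 0x330 (blk 51, set 3) → L1-HIT  vc=[35]
4: 0x330 (blk 51, set 3) → L1-HIT  vc=[35]
5: 0x33f (blk 51, set 3) → L1-HIT  vc=[35]
6: 0x39f (blk 57, set 1) → MISS  vc=[35]
7: 0x338 (blk 51, set 3) → L1-HIT  vc=[35]
8: 0x3fc (blk 63, set 7) → L1-HIT  vc=[35]
9: 0xb8 (blk 11, set 3) → MISS  vc=[35, 51]
10: 0x130 (blk 19, set 3) → MISS  vc=[35, 51, 11]
11: 0xb9 (blk 11, set 3) → VC-HIT  vc=[35, 51, 19]
12: 0xfc (blk 15, set 7) → MISS  vc=[51, 19, 63]
13: 0x17c (blk 23, set 7) → MISS  vc=[19, 63, 15]
14: 0xf3 (blk 15, set 7) → VC-HIT  vc=[19, 63, 23]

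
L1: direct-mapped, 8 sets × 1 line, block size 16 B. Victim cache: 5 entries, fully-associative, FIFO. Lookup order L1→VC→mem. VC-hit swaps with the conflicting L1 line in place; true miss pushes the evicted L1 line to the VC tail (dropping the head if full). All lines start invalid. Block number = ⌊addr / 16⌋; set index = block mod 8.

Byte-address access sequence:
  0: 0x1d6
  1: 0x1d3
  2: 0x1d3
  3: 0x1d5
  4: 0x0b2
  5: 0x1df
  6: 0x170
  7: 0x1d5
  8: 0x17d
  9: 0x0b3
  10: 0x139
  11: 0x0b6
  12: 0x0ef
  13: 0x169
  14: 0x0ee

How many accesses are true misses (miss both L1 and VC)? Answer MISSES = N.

MISSES = 6

#0 0x1d6→b29/s5 MISS; vc=[]
#1 0x1d3→b29/s5 L1-HIT; vc=[]
#2 0x1d3→b29/s5 L1-HIT; vc=[]
#3 0x1d5→b29/s5 L1-HIT; vc=[]
#4 0xb2→b11/s3 MISS; vc=[]
#5 0x1df→b29/s5 L1-HIT; vc=[]
#6 0x170→b23/s7 MISS; vc=[]
#7 0x1d5→b29/s5 L1-HIT; vc=[]
#8 0x17d→b23/s7 L1-HIT; vc=[]
#9 0xb3→b11/s3 L1-HIT; vc=[]
#10 0x139→b19/s3 MISS; vc=[11]
#11 0xb6→b11/s3 VC-HIT; vc=[19]
#12 0xef→b14/s6 MISS; vc=[19]
#13 0x169→b22/s6 MISS; vc=[19,14]
#14 0xee→b14/s6 VC-HIT; vc=[19,22]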